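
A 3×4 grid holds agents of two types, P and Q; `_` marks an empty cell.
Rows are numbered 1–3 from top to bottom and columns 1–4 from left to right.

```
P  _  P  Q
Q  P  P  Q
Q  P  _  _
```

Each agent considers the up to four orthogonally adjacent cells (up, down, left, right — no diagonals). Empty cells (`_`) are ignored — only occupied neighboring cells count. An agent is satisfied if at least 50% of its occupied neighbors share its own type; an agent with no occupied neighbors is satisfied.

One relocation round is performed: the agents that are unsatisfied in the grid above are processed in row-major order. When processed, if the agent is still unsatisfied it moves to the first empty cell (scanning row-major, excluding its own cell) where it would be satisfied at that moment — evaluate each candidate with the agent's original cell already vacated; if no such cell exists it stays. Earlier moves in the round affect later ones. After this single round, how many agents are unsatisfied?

Initially unsatisfied (in order): (1,1), (2,1).
  (1,1) → (1,2).
  (2,1): now satisfied by earlier moves; stays.
Resulting grid:
_ P P Q
Q P P Q
Q P _ _
All satisfied now.

0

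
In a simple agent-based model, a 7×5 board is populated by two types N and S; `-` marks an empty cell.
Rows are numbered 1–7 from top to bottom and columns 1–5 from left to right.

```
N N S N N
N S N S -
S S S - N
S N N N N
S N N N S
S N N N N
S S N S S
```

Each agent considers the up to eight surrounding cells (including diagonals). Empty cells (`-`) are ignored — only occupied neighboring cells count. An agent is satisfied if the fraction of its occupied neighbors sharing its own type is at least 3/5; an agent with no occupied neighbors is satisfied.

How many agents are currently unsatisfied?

17

(1,1)N 2/3 satisfied
(1,2)N 3/5 satisfied
(1,3)S 2/5 not
(1,4)N 2/4 not
(1,5)N 1/2 not
(2,1)N 2/5 not
(2,2)S 4/8 not
(2,3)N 2/7 not
(2,4)S 2/6 not
(3,1)S 3/5 satisfied
(3,2)S 4/8 not
(3,3)S 3/7 not
(3,5)N 2/3 satisfied
(4,1)S 3/5 satisfied
(4,2)N 3/8 not
(4,3)N 5/7 satisfied
(4,4)N 5/7 satisfied
(4,5)N 3/4 satisfied
(5,1)S 2/5 not
(5,2)N 5/8 satisfied
(5,3)N 8/8 satisfied
(5,4)N 7/8 satisfied
(5,5)S 0/5 not
(6,1)S 3/5 satisfied
(6,2)N 4/8 not
(6,3)N 6/8 satisfied
(6,4)N 5/8 satisfied
(6,5)N 2/5 not
(7,1)S 2/3 satisfied
(7,2)S 2/5 not
(7,3)N 3/5 satisfied
(7,4)S 1/5 not
(7,5)S 1/3 not
Unsatisfied: (1,3), (1,4), (1,5), (2,1), (2,2), (2,3), (2,4), (3,2), (3,3), (4,2), (5,1), (5,5), (6,2), (6,5), (7,2), (7,4), (7,5) — 17 in total.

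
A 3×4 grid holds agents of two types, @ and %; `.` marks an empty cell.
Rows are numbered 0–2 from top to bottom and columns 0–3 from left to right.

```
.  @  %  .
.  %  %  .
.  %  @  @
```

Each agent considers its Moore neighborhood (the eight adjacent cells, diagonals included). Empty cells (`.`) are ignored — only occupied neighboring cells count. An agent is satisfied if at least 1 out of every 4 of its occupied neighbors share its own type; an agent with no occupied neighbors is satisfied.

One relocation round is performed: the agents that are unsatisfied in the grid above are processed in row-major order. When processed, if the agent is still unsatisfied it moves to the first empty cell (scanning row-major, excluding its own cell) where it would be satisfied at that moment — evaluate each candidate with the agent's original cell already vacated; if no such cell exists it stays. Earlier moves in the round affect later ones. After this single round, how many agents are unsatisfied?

0

Initially unsatisfied (in order): (0,1).
  (0,1) → (1,3).
Resulting grid:
. . % .
. % % @
. % @ @
All satisfied now.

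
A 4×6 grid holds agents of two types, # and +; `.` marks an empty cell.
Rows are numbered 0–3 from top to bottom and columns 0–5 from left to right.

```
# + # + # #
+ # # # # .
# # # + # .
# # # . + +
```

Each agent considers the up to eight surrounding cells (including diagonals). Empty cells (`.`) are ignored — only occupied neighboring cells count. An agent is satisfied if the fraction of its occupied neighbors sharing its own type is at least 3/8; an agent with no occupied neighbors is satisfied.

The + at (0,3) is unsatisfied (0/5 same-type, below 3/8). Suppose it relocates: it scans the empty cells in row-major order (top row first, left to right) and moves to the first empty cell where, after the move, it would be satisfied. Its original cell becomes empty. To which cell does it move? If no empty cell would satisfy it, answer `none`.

(2,5)

Vacating (0,3). Empty cells in order:
  (1,5): 0/4 same-type → still unsatisfied.
  (2,5): 2/4 same-type → satisfied — stop here.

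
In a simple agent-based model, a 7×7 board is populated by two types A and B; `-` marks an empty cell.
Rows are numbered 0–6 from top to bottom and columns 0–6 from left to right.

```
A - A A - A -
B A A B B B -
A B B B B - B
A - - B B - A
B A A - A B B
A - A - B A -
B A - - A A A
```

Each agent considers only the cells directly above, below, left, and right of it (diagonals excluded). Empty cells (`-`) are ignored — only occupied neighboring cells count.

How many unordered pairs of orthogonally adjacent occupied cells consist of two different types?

22

Scan each occupied cell's neighbors to the right and below so each pair is counted once.
From row 0: 3 unlike of 5 pairs (running 3/5).
From row 1: 5 unlike of 10 pairs (running 8/15).
From row 2: 2 unlike of 8 pairs (running 10/23).
From row 3: 3 unlike of 4 pairs (running 13/27).
From row 4: 5 unlike of 8 pairs (running 18/35).
From row 5: 3 unlike of 4 pairs (running 21/39).
From row 6: 1 unlike of 3 pairs (running 22/42).
Total adjacent occupied pairs: 42; unlike-type pairs: 22.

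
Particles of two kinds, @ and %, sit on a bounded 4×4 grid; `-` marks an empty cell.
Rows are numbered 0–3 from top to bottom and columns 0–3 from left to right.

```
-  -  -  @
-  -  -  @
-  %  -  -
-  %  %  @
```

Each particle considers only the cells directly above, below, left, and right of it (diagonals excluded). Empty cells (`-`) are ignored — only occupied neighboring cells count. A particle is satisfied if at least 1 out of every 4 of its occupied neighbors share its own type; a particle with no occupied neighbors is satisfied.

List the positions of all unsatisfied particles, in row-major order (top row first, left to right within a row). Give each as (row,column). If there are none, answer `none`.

(0,3)@ 1/1 ok
(1,3)@ 1/1 ok
(2,1)% 1/1 ok
(3,1)% 2/2 ok
(3,2)% 1/2 ok
(3,3)@ 0/1 unhappy

(3,3)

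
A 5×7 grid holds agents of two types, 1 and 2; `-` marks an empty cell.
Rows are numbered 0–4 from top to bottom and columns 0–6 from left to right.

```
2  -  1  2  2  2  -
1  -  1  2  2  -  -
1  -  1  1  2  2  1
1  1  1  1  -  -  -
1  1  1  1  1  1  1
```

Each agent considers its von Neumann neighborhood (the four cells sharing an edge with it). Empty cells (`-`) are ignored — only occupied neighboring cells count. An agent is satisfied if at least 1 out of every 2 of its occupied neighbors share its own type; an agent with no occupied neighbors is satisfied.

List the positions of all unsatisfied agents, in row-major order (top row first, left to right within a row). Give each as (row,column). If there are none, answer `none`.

(0,0), (2,6)

(0,0)2 0/1 ✗
(0,2)1 1/2 ✓
(0,3)2 2/3 ✓
(0,4)2 3/3 ✓
(0,5)2 1/1 ✓
(1,0)1 1/2 ✓
(1,2)1 2/3 ✓
(1,3)2 2/4 ✓
(1,4)2 3/3 ✓
(2,0)1 2/2 ✓
(2,2)1 3/3 ✓
(2,3)1 2/4 ✓
(2,4)2 2/3 ✓
(2,5)2 1/2 ✓
(2,6)1 0/1 ✗
(3,0)1 3/3 ✓
(3,1)1 3/3 ✓
(3,2)1 4/4 ✓
(3,3)1 3/3 ✓
(4,0)1 2/2 ✓
(4,1)1 3/3 ✓
(4,2)1 3/3 ✓
(4,3)1 3/3 ✓
(4,4)1 2/2 ✓
(4,5)1 2/2 ✓
(4,6)1 1/1 ✓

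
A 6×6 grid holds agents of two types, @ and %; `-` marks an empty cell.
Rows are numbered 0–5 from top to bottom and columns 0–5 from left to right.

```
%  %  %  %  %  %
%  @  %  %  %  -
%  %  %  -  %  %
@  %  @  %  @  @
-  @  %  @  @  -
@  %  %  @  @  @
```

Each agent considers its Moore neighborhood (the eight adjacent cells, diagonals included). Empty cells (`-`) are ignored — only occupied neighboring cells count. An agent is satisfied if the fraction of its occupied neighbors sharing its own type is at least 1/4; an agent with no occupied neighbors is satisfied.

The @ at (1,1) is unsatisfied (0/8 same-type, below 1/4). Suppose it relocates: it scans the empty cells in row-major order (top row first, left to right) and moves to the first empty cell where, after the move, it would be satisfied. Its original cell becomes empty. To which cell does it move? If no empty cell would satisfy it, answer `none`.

(2,3)

Vacating (1,1). Empty cells in order:
  (1,5): 0/5 same-type → still unsatisfied.
  (2,3): 2/8 same-type → satisfied — stop here.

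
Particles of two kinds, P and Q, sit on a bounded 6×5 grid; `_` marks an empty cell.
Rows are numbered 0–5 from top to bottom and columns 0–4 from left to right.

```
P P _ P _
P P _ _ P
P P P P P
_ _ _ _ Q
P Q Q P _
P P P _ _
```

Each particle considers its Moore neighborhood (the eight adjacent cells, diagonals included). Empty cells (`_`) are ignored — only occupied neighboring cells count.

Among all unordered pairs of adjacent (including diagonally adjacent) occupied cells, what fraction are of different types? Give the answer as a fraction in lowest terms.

5/17

Scan each occupied cell's neighbors to the right and below (and the two forward diagonals) so each pair is counted once.
Row 0: P(0,0)–P(0,1)= P(0,0)–P(1,0)= P(0,0)–P(1,1)= P(0,1)–P(1,1)= P(0,1)–P(1,0)= P(0,3)–P(1,4)=  → 0/6 unlike.
Row 1: P(1,0)–P(1,1)= P(1,0)–P(2,0)= P(1,0)–P(2,1)= P(1,1)–P(2,1)= P(1,1)–P(2,2)= P(1,1)–P(2,0)= P(1,4)–P(2,4)= P(1,4)–P(2,3)=  → 0/8 unlike.
Row 2: P(2,0)–P(2,1)= P(2,1)–P(2,2)= P(2,2)–P(2,3)= P(2,3)–P(2,4)= P(2,3)–Q(3,4)≠ P(2,4)–Q(3,4)≠  → 2/6 unlike.
Row 3: Q(3,4)–P(4,3)≠  → 1/1 unlike.
Row 4: P(4,0)–Q(4,1)≠ P(4,0)–P(5,0)= P(4,0)–P(5,1)= Q(4,1)–Q(4,2)= Q(4,1)–P(5,1)≠ Q(4,1)–P(5,2)≠ Q(4,1)–P(5,0)≠ Q(4,2)–P(4,3)≠ Q(4,2)–P(5,2)≠ Q(4,2)–P(5,1)≠ P(4,3)–P(5,2)=  → 7/11 unlike.
Row 5: P(5,0)–P(5,1)= P(5,1)–P(5,2)=  → 0/2 unlike.
Total adjacent occupied pairs: 34; unlike-type pairs: 10.
10/34 reduces to 5/17.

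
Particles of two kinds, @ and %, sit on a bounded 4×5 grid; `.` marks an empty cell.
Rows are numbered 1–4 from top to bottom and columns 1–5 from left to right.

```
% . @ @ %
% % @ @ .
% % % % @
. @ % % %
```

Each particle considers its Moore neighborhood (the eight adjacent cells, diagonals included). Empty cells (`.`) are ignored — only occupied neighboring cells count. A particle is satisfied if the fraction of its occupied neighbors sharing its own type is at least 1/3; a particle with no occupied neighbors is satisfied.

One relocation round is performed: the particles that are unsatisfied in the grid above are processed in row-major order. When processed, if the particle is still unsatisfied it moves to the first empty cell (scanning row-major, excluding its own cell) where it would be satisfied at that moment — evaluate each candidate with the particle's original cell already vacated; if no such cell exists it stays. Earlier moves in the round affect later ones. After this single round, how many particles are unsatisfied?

0

Initially unsatisfied (in order): (1,5), (3,5), (4,2).
  (1,5) → (1,2).
  (3,5) → (1,5).
  (4,2) → (2,5).
Resulting grid:
% % @ @ @
% % @ @ @
% % % % .
. . % % %
All satisfied now.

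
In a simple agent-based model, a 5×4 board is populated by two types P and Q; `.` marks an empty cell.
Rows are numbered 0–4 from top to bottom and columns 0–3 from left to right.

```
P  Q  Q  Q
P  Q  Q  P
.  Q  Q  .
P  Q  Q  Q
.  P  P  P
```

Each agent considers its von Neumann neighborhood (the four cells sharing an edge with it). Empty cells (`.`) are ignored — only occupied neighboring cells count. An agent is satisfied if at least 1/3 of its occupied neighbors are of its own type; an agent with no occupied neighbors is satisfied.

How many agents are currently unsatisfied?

2

Row 0: (0,0)P 1/2 satisfied · (0,1)Q 2/3 satisfied · (0,2)Q 3/3 satisfied · (0,3)Q 1/2 satisfied
Row 1: (1,0)P 1/2 satisfied · (1,1)Q 3/4 satisfied · (1,2)Q 3/4 satisfied · (1,3)P 0/2 not
Row 2: (2,1)Q 3/3 satisfied · (2,2)Q 3/3 satisfied
Row 3: (3,0)P 0/1 not · (3,1)Q 2/4 satisfied · (3,2)Q 3/4 satisfied · (3,3)Q 1/2 satisfied
Row 4: (4,1)P 1/2 satisfied · (4,2)P 2/3 satisfied · (4,3)P 1/2 satisfied
Unsatisfied: (1,3), (3,0) — 2 in total.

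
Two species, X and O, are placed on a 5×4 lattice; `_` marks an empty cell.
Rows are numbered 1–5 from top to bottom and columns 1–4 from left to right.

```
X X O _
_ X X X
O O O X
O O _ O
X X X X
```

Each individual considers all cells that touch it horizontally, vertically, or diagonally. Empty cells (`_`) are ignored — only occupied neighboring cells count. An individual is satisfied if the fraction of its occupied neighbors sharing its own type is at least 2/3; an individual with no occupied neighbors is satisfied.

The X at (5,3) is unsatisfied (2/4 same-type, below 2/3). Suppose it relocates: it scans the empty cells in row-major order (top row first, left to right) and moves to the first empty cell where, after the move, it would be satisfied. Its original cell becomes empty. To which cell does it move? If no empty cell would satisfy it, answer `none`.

Vacating (5,3). Empty cells in order:
  (1,4): 2/3 same-type → satisfied — stop here.

(1,4)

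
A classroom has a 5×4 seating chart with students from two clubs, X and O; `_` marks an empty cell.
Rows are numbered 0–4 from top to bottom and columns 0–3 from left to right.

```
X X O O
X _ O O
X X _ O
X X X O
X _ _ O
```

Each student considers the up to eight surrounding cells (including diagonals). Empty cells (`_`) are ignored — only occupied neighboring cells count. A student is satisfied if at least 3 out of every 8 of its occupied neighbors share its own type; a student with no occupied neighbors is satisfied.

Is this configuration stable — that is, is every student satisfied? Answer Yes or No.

(0,0)X 2/2 ✓
(0,1)X 2/4 ✓
(0,2)O 3/4 ✓
(0,3)O 3/3 ✓
(1,0)X 4/4 ✓
(1,2)O 4/6 ✓
(1,3)O 4/4 ✓
(2,0)X 4/4 ✓
(2,1)X 5/6 ✓
(2,3)O 3/4 ✓
(3,0)X 4/4 ✓
(3,1)X 5/5 ✓
(3,2)X 2/5 ✓
(3,3)O 2/3 ✓
(4,0)X 2/2 ✓
(4,3)O 1/2 ✓
All meet the threshold, so the configuration is stable.

Yes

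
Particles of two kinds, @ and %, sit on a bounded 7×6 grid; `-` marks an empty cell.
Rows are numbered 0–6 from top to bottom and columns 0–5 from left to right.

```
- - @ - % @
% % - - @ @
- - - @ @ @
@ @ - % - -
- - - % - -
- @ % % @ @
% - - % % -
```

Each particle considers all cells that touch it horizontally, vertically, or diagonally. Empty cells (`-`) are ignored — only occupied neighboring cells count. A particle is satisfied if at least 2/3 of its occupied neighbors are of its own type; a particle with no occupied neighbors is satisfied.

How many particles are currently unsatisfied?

Row 0: (0,2)@ 0/1 not · (0,4)% 0/3 not · (0,5)@ 2/3 satisfied
Row 1: (1,0)% 1/1 satisfied · (1,1)% 1/2 not · (1,4)@ 5/6 satisfied · (1,5)@ 4/5 satisfied
Row 2: (2,3)@ 2/3 satisfied · (2,4)@ 4/5 satisfied · (2,5)@ 3/3 satisfied
Row 3: (3,0)@ 1/1 satisfied · (3,1)@ 1/1 satisfied · (3,3)% 1/3 not
Row 4: (4,3)% 3/4 satisfied
Row 5: (5,1)@ 0/2 not · (5,2)% 3/4 satisfied · (5,3)% 4/5 satisfied · (5,4)@ 1/5 not · (5,5)@ 1/2 not
Row 6: (6,0)% 0/1 not · (6,3)% 3/4 satisfied · (6,4)% 2/4 not
Unsatisfied: (0,2), (0,4), (1,1), (3,3), (5,1), (5,4), (5,5), (6,0), (6,4) — 9 in total.

9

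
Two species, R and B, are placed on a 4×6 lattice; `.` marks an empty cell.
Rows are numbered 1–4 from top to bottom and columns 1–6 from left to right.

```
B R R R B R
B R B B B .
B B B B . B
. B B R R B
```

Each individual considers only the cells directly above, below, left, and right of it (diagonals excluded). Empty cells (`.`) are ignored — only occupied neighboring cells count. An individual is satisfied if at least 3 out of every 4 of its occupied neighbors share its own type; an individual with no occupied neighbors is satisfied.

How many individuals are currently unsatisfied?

14

Row 1: (1,1)B 1/2 ✗ · (1,2)R 2/3 ✗ · (1,3)R 2/3 ✗ · (1,4)R 1/3 ✗ · (1,5)B 1/3 ✗ · (1,6)R 0/1 ✗
Row 2: (2,1)B 2/3 ✗ · (2,2)R 1/4 ✗ · (2,3)B 2/4 ✗ · (2,4)B 3/4 ✓ · (2,5)B 2/2 ✓
Row 3: (3,1)B 2/2 ✓ · (3,2)B 3/4 ✓ · (3,3)B 4/4 ✓ · (3,4)B 2/3 ✗ · (3,6)B 1/1 ✓
Row 4: (4,2)B 2/2 ✓ · (4,3)B 2/3 ✗ · (4,4)R 1/3 ✗ · (4,5)R 1/2 ✗ · (4,6)B 1/2 ✗
Unsatisfied: (1,1), (1,2), (1,3), (1,4), (1,5), (1,6), (2,1), (2,2), (2,3), (3,4), (4,3), (4,4), (4,5), (4,6) — 14 in total.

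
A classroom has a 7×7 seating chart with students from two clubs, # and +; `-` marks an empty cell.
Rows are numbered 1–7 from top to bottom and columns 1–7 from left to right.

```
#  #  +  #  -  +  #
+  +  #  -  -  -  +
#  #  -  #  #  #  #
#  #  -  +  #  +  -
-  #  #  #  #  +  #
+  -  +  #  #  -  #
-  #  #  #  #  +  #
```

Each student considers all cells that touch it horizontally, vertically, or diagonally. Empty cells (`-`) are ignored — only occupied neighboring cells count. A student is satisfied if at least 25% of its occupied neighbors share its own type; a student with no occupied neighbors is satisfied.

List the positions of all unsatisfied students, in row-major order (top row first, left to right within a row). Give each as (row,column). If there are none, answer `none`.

(1,1)# 1/3 satisfied
(1,2)# 2/5 satisfied
(1,3)+ 1/4 satisfied
(1,4)# 1/2 satisfied
(1,6)+ 1/2 satisfied
(1,7)# 0/2 not
(2,1)+ 1/5 not
(2,2)+ 2/7 satisfied
(2,3)# 4/6 satisfied
(2,7)+ 1/4 satisfied
(3,1)# 3/5 satisfied
(3,2)# 4/6 satisfied
(3,4)# 3/4 satisfied
(3,5)# 3/5 satisfied
(3,6)# 3/5 satisfied
(3,7)# 1/3 satisfied
(4,1)# 4/4 satisfied
(4,2)# 5/5 satisfied
(4,4)+ 0/6 not
(4,5)# 5/8 satisfied
(4,6)+ 1/7 not
(5,2)# 3/5 satisfied
(5,3)# 4/6 satisfied
(5,4)# 5/7 satisfied
(5,5)# 4/7 satisfied
(5,6)+ 1/6 not
(5,7)# 1/3 satisfied
(6,1)+ 0/2 not
(6,3)+ 0/7 not
(6,4)# 7/8 satisfied
(6,5)# 5/7 satisfied
(6,7)# 2/4 satisfied
(7,2)# 1/3 satisfied
(7,3)# 3/4 satisfied
(7,4)# 4/5 satisfied
(7,5)# 3/4 satisfied
(7,6)+ 0/4 not
(7,7)# 1/2 satisfied

(1,7), (2,1), (4,4), (4,6), (5,6), (6,1), (6,3), (7,6)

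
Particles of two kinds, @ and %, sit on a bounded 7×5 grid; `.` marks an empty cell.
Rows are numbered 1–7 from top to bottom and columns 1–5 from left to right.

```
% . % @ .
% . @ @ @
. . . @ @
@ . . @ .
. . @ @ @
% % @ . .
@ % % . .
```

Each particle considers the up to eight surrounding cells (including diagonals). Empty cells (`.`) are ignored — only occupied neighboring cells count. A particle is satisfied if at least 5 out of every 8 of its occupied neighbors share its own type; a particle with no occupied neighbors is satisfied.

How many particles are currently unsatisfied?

Row 1: (1,1)% 1/1 ✓ · (1,3)% 0/3 ✗ · (1,4)@ 3/4 ✓
Row 2: (2,1)% 1/1 ✓ · (2,3)@ 3/4 ✓ · (2,4)@ 5/6 ✓ · (2,5)@ 4/4 ✓
Row 3: (3,4)@ 5/5 ✓ · (3,5)@ 4/4 ✓
Row 4: (4,1)@ 0/0 ✓ · (4,4)@ 5/5 ✓
Row 5: (5,3)@ 3/4 ✓ · (5,4)@ 4/4 ✓ · (5,5)@ 2/2 ✓
Row 6: (6,1)% 2/3 ✓ · (6,2)% 3/6 ✗ · (6,3)@ 2/5 ✗
Row 7: (7,1)@ 0/3 ✗ · (7,2)% 3/5 ✗ · (7,3)% 2/3 ✓
Unsatisfied: (1,3), (6,2), (6,3), (7,1), (7,2) — 5 in total.

5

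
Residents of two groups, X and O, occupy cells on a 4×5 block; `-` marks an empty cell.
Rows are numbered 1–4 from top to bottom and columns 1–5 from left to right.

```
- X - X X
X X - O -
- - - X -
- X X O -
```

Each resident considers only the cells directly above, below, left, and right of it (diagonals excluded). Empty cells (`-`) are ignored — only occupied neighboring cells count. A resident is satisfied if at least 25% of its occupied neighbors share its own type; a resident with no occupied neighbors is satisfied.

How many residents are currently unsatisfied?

3

Row 1: (1,2)X 1/1 ✓ · (1,4)X 1/2 ✓ · (1,5)X 1/1 ✓
Row 2: (2,1)X 1/1 ✓ · (2,2)X 2/2 ✓ · (2,4)O 0/2 ✗
Row 3: (3,4)X 0/2 ✗
Row 4: (4,2)X 1/1 ✓ · (4,3)X 1/2 ✓ · (4,4)O 0/2 ✗
Unsatisfied: (2,4), (3,4), (4,4) — 3 in total.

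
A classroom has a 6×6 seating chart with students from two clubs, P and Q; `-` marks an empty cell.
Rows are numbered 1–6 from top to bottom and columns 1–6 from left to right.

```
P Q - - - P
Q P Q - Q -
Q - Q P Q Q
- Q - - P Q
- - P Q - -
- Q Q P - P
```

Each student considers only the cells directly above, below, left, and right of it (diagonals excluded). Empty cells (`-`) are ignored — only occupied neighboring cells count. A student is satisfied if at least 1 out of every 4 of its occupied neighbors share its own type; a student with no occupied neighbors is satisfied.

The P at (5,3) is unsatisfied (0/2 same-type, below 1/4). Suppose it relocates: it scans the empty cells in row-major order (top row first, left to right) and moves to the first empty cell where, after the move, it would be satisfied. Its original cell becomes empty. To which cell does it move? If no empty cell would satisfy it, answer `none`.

(1,4)

Vacating (5,3). Empty cells in order:
  (1,3): 0/2 same-type → still unsatisfied.
  (1,4): 0/0 same-type → satisfied — stop here.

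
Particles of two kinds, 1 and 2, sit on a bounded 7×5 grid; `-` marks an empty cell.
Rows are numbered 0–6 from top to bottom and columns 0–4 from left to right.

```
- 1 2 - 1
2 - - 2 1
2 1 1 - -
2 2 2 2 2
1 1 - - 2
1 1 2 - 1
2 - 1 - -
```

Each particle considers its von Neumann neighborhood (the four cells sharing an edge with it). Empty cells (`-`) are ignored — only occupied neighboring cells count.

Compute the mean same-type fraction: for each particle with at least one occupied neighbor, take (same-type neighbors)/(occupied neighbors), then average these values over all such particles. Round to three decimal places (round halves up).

(0,1)1 0/1
(0,2)2 0/1
(0,4)1 1/1
(1,0)2 1/1
(1,3)2 0/1
(1,4)1 1/2
(2,0)2 2/3
(2,1)1 1/3
(2,2)1 1/2
(3,0)2 2/3
(3,1)2 2/4
(3,2)2 2/3
(3,3)2 2/2
(3,4)2 2/2
(4,0)1 2/3
(4,1)1 2/3
(4,4)2 1/2
(5,0)1 2/3
(5,1)1 2/3
(5,2)2 0/2
(5,4)1 0/1
(6,0)2 0/1
(6,2)1 0/1
Sum over 23 particles: 0/1 + 0/1 + 1/1 + 1/1 + 0/1 + 1/2 + 2/3 + 1/3 + 1/2 + 2/3 + 2/4 + 2/3 + 2/2 + 2/2 + 2/3 + 2/3 + 1/2 + 2/3 + 2/3 + 0/2 + 0/1 + 0/1 + 0/1 = 11; mean = 11 ÷ 23 = 11/23 = 0.478260… → 0.478.

0.478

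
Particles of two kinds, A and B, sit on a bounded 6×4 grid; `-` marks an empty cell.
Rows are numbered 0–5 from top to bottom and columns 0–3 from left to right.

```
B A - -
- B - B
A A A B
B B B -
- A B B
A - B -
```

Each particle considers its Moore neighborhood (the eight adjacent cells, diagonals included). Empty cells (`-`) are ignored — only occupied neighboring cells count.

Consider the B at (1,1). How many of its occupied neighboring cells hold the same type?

1

Occupied neighbors of (1,1): (0,0)=B, (0,1)=A, (2,0)=A, (2,1)=A, (2,2)=A.
Same type (B): 1 of 5.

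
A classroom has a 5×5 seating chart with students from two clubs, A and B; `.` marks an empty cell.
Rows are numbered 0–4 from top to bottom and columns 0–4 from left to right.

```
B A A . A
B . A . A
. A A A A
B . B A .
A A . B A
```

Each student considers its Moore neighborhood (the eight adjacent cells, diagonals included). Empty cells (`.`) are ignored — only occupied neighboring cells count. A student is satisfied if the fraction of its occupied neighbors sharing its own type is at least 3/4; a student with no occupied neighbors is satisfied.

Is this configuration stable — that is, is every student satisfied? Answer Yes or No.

Row 0: (0,0)B 1/2 ✗ · (0,1)A 2/4 ✗ · (0,2)A 2/2 ✓ · (0,4)A 1/1 ✓
Row 1: (1,0)B 1/3 ✗ · (1,2)A 5/5 ✓ · (1,4)A 3/3 ✓
Row 2: (2,1)A 2/5 ✗ · (2,2)A 4/5 ✓ · (2,3)A 5/6 ✓ · (2,4)A 3/3 ✓
Row 3: (3,0)B 0/3 ✗ · (3,2)B 1/6 ✗ · (3,3)A 4/6 ✗
Row 4: (4,0)A 1/2 ✗ · (4,1)A 1/3 ✗ · (4,3)B 1/3 ✗ · (4,4)A 1/2 ✗
For instance (0,0) has only 1/2 same-type neighbors, below 3/4.

No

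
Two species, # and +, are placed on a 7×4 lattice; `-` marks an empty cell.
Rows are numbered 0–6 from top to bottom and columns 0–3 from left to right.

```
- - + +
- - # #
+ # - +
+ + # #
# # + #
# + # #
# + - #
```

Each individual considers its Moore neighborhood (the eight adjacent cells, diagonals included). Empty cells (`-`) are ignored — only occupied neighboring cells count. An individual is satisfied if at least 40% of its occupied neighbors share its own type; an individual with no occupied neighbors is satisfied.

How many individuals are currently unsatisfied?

8

(0,2)+ 1/3 unhappy
(0,3)+ 1/3 unhappy
(1,2)# 2/5 ok
(1,3)# 1/4 unhappy
(2,0)+ 2/3 ok
(2,1)# 2/5 ok
(2,3)+ 0/4 unhappy
(3,0)+ 2/5 ok
(3,1)+ 3/7 ok
(3,2)# 4/7 ok
(3,3)# 2/4 ok
(4,0)# 2/5 ok
(4,1)# 4/8 ok
(4,2)+ 2/8 unhappy
(4,3)# 4/5 ok
(5,0)# 3/5 ok
(5,1)+ 2/7 unhappy
(5,2)# 4/7 ok
(5,3)# 3/4 ok
(6,0)# 1/3 unhappy
(6,1)+ 1/4 unhappy
(6,3)# 2/2 ok
Unsatisfied: (0,2), (0,3), (1,3), (2,3), (4,2), (5,1), (6,0), (6,1) — 8 in total.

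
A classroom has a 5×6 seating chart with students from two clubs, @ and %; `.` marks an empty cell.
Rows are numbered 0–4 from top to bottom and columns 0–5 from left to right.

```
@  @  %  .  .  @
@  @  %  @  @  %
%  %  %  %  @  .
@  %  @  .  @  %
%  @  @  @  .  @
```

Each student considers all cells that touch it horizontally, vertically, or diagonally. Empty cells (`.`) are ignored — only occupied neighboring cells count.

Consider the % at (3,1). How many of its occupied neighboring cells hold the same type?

Occupied neighbors of (3,1): (2,0)=%, (2,1)=%, (2,2)=%, (3,0)=@, (3,2)=@, (4,0)=%, (4,1)=@, (4,2)=@.
Same type (%): 4 of 8.

4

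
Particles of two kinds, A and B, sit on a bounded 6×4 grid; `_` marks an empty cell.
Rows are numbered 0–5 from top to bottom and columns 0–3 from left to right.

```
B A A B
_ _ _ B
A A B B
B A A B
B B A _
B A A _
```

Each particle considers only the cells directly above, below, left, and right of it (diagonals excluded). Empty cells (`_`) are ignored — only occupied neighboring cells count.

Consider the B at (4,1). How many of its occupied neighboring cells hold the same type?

1

Occupied neighbors of (4,1): (3,1)=A, (5,1)=A, (4,0)=B, (4,2)=A.
Same type (B): 1 of 4.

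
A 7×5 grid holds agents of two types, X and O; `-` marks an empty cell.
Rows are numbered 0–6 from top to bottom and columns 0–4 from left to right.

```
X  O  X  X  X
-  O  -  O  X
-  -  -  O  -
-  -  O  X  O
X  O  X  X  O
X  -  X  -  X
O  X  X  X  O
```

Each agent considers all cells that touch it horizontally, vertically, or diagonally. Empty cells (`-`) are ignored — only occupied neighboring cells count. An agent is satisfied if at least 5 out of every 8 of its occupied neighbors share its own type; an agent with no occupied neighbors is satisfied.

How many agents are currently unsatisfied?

(0,0)X 0/2 ✗
(0,1)O 1/3 ✗
(0,2)X 1/4 ✗
(0,3)X 3/4 ✓
(0,4)X 2/3 ✓
(1,1)O 1/3 ✗
(1,3)O 1/5 ✗
(1,4)X 2/4 ✗
(2,3)O 3/5 ✗
(3,2)O 2/5 ✗
(3,3)X 2/6 ✗
(3,4)O 2/4 ✗
(4,0)X 1/2 ✗
(4,1)O 1/5 ✗
(4,2)X 3/5 ✗
(4,3)X 4/7 ✗
(4,4)O 1/4 ✗
(5,0)X 2/4 ✗
(5,2)X 5/6 ✓
(5,4)X 2/4 ✗
(6,0)O 0/2 ✗
(6,1)X 3/4 ✓
(6,2)X 3/3 ✓
(6,3)X 3/4 ✓
(6,4)O 0/2 ✗
Unsatisfied: (0,0), (0,1), (0,2), (1,1), (1,3), (1,4), (2,3), (3,2), (3,3), (3,4), (4,0), (4,1), (4,2), (4,3), (4,4), (5,0), (5,4), (6,0), (6,4) — 19 in total.

19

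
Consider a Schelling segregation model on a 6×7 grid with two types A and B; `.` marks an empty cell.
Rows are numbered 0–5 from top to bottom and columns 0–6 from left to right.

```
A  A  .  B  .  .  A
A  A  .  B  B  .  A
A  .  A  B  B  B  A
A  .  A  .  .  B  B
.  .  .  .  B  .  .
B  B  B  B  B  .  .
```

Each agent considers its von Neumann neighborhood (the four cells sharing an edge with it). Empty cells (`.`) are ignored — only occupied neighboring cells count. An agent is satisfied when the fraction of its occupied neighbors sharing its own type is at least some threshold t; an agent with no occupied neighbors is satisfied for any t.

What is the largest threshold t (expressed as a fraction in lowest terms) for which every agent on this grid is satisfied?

(0,0)A 2/2
(0,1)A 2/2
(0,3)B 1/1
(0,6)A 1/1
(1,0)A 3/3
(1,1)A 2/2
(1,3)B 3/3
(1,4)B 2/2
(1,6)A 2/2
(2,0)A 2/2
(2,2)A 1/2
(2,3)B 2/3
(2,4)B 3/3
(2,5)B 2/3
(2,6)A 1/3
(3,0)A 1/1
(3,2)A 1/1
(3,5)B 2/2
(3,6)B 1/2
(4,4)B 1/1
(5,0)B 1/1
(5,1)B 2/2
(5,2)B 2/2
(5,3)B 2/2
(5,4)B 2/2
The smallest same-type fraction is 1/3 at (2,6), which reduces to 1/3. Any threshold above that leaves this agent unsatisfied.

1/3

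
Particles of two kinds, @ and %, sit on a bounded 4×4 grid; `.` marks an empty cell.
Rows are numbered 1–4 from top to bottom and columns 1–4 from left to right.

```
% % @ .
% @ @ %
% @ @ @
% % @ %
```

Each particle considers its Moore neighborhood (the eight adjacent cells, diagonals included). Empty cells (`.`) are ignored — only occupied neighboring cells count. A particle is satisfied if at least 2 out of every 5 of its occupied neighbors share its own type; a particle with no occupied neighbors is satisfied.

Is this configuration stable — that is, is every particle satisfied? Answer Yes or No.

Row 1: (1,1)% 2/3 satisfied · (1,2)% 2/5 satisfied · (1,3)@ 2/4 satisfied
Row 2: (2,1)% 3/5 satisfied · (2,2)@ 4/8 satisfied · (2,3)@ 5/7 satisfied · (2,4)% 0/4 not
Row 3: (3,1)% 3/5 satisfied · (3,2)@ 4/8 satisfied · (3,3)@ 5/8 satisfied · (3,4)@ 3/5 satisfied
Row 4: (4,1)% 2/3 satisfied · (4,2)% 2/5 satisfied · (4,3)@ 3/5 satisfied · (4,4)% 0/3 not
For instance (2,4) has only 0/4 same-type neighbors, below 2/5.

No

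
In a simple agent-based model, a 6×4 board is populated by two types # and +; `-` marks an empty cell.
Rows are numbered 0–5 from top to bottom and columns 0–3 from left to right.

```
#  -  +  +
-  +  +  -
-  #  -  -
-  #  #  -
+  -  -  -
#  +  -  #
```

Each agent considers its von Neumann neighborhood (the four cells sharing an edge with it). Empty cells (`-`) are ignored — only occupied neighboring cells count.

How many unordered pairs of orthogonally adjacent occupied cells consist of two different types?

3

Scan each occupied cell's neighbors to the right and below so each pair is counted once.
Row 0: +(0,2)–+(0,3)= +(0,2)–+(1,2)=  → 0/2 unlike.
Row 1: +(1,1)–+(1,2)= +(1,1)–#(2,1)≠  → 1/2 unlike.
Row 2: #(2,1)–#(3,1)=  → 0/1 unlike.
Row 3: #(3,1)–#(3,2)=  → 0/1 unlike.
Row 4: +(4,0)–#(5,0)≠  → 1/1 unlike.
Row 5: #(5,0)–+(5,1)≠  → 1/1 unlike.
Total adjacent occupied pairs: 8; unlike-type pairs: 3.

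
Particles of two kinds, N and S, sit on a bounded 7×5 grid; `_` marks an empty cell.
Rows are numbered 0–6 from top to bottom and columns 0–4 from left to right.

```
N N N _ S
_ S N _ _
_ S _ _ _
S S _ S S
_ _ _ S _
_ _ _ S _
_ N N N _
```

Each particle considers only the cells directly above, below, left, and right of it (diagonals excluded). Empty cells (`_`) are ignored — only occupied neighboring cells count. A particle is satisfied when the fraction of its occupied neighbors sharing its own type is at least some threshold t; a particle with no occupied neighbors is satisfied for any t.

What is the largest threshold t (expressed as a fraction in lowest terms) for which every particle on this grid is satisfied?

(0,0)N 1/1
(0,1)N 2/3
(0,2)N 2/2
(0,4)S — no occupied neighbors
(1,1)S 1/3
(1,2)N 1/2
(2,1)S 2/2
(3,0)S 1/1
(3,1)S 2/2
(3,3)S 2/2
(3,4)S 1/1
(4,3)S 2/2
(5,3)S 1/2
(6,1)N 1/1
(6,2)N 2/2
(6,3)N 1/2
The smallest same-type fraction is 1/3 at (1,1), which reduces to 1/3. Any threshold above that leaves this particle unsatisfied.

1/3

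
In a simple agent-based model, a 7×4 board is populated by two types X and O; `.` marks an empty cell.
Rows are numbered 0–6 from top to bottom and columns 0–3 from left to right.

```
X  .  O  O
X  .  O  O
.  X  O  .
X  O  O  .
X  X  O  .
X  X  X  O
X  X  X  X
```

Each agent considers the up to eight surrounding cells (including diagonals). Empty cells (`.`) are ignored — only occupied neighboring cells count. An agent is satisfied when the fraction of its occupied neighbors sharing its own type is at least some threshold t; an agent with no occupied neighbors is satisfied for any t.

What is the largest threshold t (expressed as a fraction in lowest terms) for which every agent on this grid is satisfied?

(0,0)X 1/1
(0,2)O 3/3
(0,3)O 3/3
(1,0)X 2/2
(1,2)O 4/5
(1,3)O 4/4
(2,1)X 2/6
(2,2)O 4/5
(3,0)X 3/4
(3,1)O 3/7
(3,2)O 3/5
(4,0)X 4/5
(4,1)X 5/8
(4,2)O 3/6
(5,0)X 5/5
(5,1)X 7/8
(5,2)X 5/7
(5,3)O 1/4
(6,0)X 3/3
(6,1)X 5/5
(6,2)X 4/5
(6,3)X 2/3
The smallest same-type fraction is 1/4 at (5,3), which reduces to 1/4. Any threshold above that leaves this agent unsatisfied.

1/4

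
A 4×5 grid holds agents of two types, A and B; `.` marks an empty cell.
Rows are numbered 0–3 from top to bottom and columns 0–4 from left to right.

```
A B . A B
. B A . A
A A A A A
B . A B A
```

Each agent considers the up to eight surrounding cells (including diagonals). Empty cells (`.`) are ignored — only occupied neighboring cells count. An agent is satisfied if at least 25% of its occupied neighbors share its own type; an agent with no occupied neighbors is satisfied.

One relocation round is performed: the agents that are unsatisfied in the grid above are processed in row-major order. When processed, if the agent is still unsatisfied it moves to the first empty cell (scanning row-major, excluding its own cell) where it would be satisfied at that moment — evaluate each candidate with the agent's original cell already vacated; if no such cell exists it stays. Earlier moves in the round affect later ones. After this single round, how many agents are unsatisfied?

Initially unsatisfied (in order): (0,0), (0,4), (1,1), (3,0), (3,3).
  (0,0) → (0,2).
  (0,4) → (0,0).
  (1,1): now satisfied by earlier moves; stays.
  (3,0) → (1,0).
  (3,3): no empty cell satisfies it; stays.
Resulting grid:
B B A A .
B B A . A
A A A A A
. . A B A
Unsatisfied now: (3,3).

1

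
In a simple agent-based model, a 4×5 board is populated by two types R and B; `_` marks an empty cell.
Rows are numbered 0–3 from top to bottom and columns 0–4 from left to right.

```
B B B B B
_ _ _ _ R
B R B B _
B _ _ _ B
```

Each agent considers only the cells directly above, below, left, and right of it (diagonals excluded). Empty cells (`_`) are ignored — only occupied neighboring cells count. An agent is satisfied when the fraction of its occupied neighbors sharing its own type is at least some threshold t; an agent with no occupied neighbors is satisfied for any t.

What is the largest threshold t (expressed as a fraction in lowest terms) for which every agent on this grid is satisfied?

(0,0)B 1/1
(0,1)B 2/2
(0,2)B 2/2
(0,3)B 2/2
(0,4)B 1/2
(1,4)R 0/1
(2,0)B 1/2
(2,1)R 0/2
(2,2)B 1/2
(2,3)B 1/1
(3,0)B 1/1
(3,4)B — no occupied neighbors
The smallest same-type fraction is 0/1 at (1,4), which reduces to 0/1. Any threshold above that leaves this agent unsatisfied.

0/1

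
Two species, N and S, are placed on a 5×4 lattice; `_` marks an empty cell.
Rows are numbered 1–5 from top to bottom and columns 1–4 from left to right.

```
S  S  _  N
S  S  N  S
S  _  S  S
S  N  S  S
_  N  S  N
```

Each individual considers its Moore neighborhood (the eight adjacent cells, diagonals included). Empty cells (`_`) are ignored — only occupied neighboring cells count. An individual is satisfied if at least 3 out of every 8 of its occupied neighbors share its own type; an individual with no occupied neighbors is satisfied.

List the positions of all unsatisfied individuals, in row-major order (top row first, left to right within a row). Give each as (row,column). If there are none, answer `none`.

(1,1)S 3/3 ok
(1,2)S 3/4 ok
(1,4)N 1/2 ok
(2,1)S 4/4 ok
(2,2)S 5/6 ok
(2,3)N 1/6 unhappy
(2,4)S 2/4 ok
(3,1)S 3/4 ok
(3,3)S 5/7 ok
(3,4)S 4/5 ok
(4,1)S 1/3 unhappy
(4,2)N 1/6 unhappy
(4,3)S 4/7 ok
(4,4)S 4/5 ok
(5,2)N 1/4 unhappy
(5,3)S 2/5 ok
(5,4)N 0/3 unhappy

(2,3), (4,1), (4,2), (5,2), (5,4)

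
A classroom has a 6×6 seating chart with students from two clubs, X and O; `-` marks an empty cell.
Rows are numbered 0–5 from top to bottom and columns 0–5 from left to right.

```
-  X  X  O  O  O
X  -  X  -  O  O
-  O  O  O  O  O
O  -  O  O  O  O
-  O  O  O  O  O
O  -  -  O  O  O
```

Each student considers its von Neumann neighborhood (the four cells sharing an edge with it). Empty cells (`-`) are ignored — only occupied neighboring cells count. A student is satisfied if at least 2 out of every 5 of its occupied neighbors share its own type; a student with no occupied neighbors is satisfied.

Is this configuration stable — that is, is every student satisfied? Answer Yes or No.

Yes

Row 0: (0,1)X 1/1 ✓ · (0,2)X 2/3 ✓ · (0,3)O 1/2 ✓ · (0,4)O 3/3 ✓ · (0,5)O 2/2 ✓
Row 1: (1,0)X 0/0 ✓ · (1,2)X 1/2 ✓ · (1,4)O 3/3 ✓ · (1,5)O 3/3 ✓
Row 2: (2,1)O 1/1 ✓ · (2,2)O 3/4 ✓ · (2,3)O 3/3 ✓ · (2,4)O 4/4 ✓ · (2,5)O 3/3 ✓
Row 3: (3,0)O 0/0 ✓ · (3,2)O 3/3 ✓ · (3,3)O 4/4 ✓ · (3,4)O 4/4 ✓ · (3,5)O 3/3 ✓
Row 4: (4,1)O 1/1 ✓ · (4,2)O 3/3 ✓ · (4,3)O 4/4 ✓ · (4,4)O 4/4 ✓ · (4,5)O 3/3 ✓
Row 5: (5,0)O 0/0 ✓ · (5,3)O 2/2 ✓ · (5,4)O 3/3 ✓ · (5,5)O 2/2 ✓
All meet the threshold, so the configuration is stable.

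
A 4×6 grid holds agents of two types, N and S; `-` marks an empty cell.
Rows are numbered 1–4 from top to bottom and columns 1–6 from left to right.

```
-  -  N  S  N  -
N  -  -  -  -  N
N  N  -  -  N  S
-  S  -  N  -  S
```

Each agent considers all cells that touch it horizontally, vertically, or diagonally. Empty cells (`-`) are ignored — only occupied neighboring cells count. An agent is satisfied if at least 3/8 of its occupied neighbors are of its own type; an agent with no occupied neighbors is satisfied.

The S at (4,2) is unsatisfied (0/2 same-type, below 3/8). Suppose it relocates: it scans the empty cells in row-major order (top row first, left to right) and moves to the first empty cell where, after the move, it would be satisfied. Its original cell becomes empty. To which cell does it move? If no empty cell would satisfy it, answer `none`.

Vacating (4,2). Empty cells in order:
  (1,1): 0/1 same-type → still unsatisfied.
  (1,2): 0/2 same-type → still unsatisfied.
  (1,6): 0/2 same-type → still unsatisfied.
  (2,2): 0/4 same-type → still unsatisfied.
  (2,3): 1/3 same-type → still unsatisfied.
  (2,4): 1/4 same-type → still unsatisfied.
  (2,5): 2/5 same-type → satisfied — stop here.

(2,5)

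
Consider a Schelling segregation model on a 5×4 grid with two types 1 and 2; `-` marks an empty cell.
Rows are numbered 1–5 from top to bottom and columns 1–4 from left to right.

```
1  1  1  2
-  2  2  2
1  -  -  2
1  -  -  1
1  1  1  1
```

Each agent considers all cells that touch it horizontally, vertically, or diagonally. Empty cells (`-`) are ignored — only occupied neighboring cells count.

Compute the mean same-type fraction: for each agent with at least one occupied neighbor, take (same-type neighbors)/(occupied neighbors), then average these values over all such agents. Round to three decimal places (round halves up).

Row 1: (1,1)1 1/2 · (1,2)1 2/4 · (1,3)1 1/5 · (1,4)2 2/3
Row 2: (2,2)2 1/5 · (2,3)2 4/6 · (2,4)2 3/4
Row 3: (3,1)1 1/2 · (3,4)2 2/3
Row 4: (4,1)1 3/3 · (4,4)1 2/3
Row 5: (5,1)1 2/2 · (5,2)1 3/3 · (5,3)1 3/3 · (5,4)1 2/2
Sum over 15 agents: 1/2 + 2/4 + 1/5 + 2/3 + 1/5 + 4/6 + 3/4 + 1/2 + 2/3 + 3/3 + 2/3 + 2/2 + 3/3 + 3/3 + 2/2 = 619/60; mean = 619/60 ÷ 15 = 619/900 = 0.687777… → 0.688.

0.688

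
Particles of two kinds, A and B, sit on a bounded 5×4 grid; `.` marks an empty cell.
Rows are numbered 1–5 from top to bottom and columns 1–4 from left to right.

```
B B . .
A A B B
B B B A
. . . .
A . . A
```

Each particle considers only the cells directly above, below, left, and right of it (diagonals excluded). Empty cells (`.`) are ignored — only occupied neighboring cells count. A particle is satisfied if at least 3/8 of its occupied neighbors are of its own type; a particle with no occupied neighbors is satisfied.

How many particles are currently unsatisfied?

Row 1: (1,1)B 1/2 satisfied · (1,2)B 1/2 satisfied
Row 2: (2,1)A 1/3 not · (2,2)A 1/4 not · (2,3)B 2/3 satisfied · (2,4)B 1/2 satisfied
Row 3: (3,1)B 1/2 satisfied · (3,2)B 2/3 satisfied · (3,3)B 2/3 satisfied · (3,4)A 0/2 not
Row 5: (5,1)A 0/0 satisfied · (5,4)A 0/0 satisfied
Unsatisfied: (2,1), (2,2), (3,4) — 3 in total.

3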